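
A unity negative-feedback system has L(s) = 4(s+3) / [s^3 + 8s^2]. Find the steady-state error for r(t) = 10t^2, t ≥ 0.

40/3

Lowest-order denominator term is 8s^2, so the open loop has 2 poles at the origin → type 2 system.
K_a = lim_{s→0} s^2·L(s) = 4·3 / 8 = 1.5.
r(t) = 10t^2 gives R(s) = 20/s^3.
e_ss = 20/K_a = 20/1.5 = 40/3.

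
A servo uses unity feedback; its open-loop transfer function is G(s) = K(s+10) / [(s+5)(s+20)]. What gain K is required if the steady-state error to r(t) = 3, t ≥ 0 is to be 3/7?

60

The open loop has no poles at the origin → type 0 system.
K_p = lim_{s→0} G(s) = K·10 / (5·20) = 0.1·K.
e_ss = 3/(1 + K_p) = 3/7 ⇒ 1 + 0.1·K = 7 ⇒ K = 60.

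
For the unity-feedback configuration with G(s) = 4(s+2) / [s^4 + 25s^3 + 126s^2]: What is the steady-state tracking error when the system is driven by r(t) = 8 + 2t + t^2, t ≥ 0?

Factoring s^2 from the denominator leaves a polynomial with constant term 126, so the system is type 2. Taking each input component in turn:
  • 8: tracked with zero error.
  • 2t: tracked with zero error.
  • t^2: e_ss = 2/K_a with K_a=4/63 → 31.5.
Total e_ss = 31.5.

31.5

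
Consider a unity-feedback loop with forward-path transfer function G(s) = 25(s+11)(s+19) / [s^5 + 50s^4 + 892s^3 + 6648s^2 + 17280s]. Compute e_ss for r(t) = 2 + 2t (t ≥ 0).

6912/1045

Factoring s from the denominator leaves a polynomial with constant term 17280, so the system is type 1. Treating each term separately:
  • 2: tracked with zero error.
  • 2t: e_ss = 2/K_v with K_v=1045/3456 → 6912/1045.
Total e_ss = 6912/1045.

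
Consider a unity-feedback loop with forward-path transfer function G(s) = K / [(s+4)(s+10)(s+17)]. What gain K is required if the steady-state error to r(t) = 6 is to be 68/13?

No free integrators in G(s): this is a type 0 system.
K_p = lim_{s→0} G(s) = K / (4·10·17) = (1/680)·K.
e_ss = 6/(1 + K_p) = 68/13 ⇒ 1 + (1/680)·K = 39/34 ⇒ K = 100.

100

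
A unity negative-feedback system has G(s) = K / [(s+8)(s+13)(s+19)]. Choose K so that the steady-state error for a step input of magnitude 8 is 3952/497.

The open loop has no poles at the origin → type 0 system.
K_p = lim_{s→0} G(s) = K / (8·13·19) = (1/1976)·K.
e_ss = 8/(1 + K_p) = 3952/497 ⇒ 1 + (1/1976)·K = 497/494 ⇒ K = 12.

12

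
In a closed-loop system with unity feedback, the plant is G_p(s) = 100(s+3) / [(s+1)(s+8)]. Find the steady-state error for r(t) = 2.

4/77

No free integrators in G_p(s): this is a type 0 system.
K_p = lim_{s→0} G_p(s) = 100·3 / (1·8) = 37.5.
e_ss = 2/(1 + K_p) = 2/38.5 = 4/77.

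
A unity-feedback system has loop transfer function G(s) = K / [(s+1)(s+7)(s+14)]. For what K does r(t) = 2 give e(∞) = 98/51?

4

No free integrators in G(s): this is a type 0 system.
K_p = lim_{s→0} G(s) = K / (1·7·14) = (1/98)·K.
e_ss = 2/(1 + K_p) = 98/51 ⇒ 1 + (1/98)·K = 51/49 ⇒ K = 4.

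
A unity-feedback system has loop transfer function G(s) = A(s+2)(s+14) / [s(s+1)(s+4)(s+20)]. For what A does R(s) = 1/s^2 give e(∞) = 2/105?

System type = 1 (one pole at s=0).
K_v = lim_{s→0} s·G(s) = A·2·14 / (1·4·20) = 0.35·A.
e_ss = 1/K_v = 2/105 ⇒ K_v = 52.5 ⇒ A = 52.5/0.35 = 150.

150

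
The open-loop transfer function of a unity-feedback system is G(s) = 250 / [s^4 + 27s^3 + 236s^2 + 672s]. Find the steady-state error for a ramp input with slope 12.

Lowest-order denominator term is 672s, so the open loop has 1 pole at the origin → type 1 system.
K_v = lim_{s→0} s·G(s) = 250 / 672 = 125/336.
e_ss = 12/K_v = 12/(125/336) = 32.256.

32.256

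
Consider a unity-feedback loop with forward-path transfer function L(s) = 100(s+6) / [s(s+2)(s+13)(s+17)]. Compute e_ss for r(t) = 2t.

221/150

System type = 1 (one pole at s=0).
K_v = lim_{s→0} s·L(s) = 100·6 / (2·13·17) = 300/221.
e_ss = 2/K_v = 2/(300/221) = 221/150.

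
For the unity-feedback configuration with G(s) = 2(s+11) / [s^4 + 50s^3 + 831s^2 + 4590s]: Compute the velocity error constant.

11/2295

Factoring s from the denominator leaves a polynomial with constant term 4590, so the system is type 1.
K_v = lim_{s→0} s·G(s) = 2·11 / 4590 = 11/2295.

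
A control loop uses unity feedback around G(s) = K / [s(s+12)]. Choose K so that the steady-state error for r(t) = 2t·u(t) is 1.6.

15

G(s) has one factor of s in the denominator, so the system is type 1.
K_v = lim_{s→0} s·G(s) = K / (12) = (1/12)·K.
e_ss = 2/K_v = 1.6 ⇒ K_v = 1.25 ⇒ K = 1.25/(1/12) = 15.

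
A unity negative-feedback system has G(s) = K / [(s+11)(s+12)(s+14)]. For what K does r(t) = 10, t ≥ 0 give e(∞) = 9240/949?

G(s) has no factors of s in the denominator, so the system is type 0.
K_p = lim_{s→0} G(s) = K / (11·12·14) = (1/1848)·K.
e_ss = 10/(1 + K_p) = 9240/949 ⇒ 1 + (1/1848)·K = 949/924 ⇒ K = 50.

50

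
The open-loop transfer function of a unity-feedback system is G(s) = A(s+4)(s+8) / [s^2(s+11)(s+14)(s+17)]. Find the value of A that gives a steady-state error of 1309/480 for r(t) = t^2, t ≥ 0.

60

Two free integrators in G(s): this is a type 2 system.
K_a = lim_{s→0} s^2·G(s) = A·4·8 / (11·14·17) = (16/1309)·A.
e_ss = 2/K_a = 1309/480 ⇒ K_a = 960/1309 ⇒ A = (960/1309)/(16/1309) = 60.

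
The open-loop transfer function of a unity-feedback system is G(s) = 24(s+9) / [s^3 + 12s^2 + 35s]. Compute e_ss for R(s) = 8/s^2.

Lowest-order denominator term is 35s, so the open loop has 1 pole at the origin → type 1 system.
K_v = lim_{s→0} s·G(s) = 24·9 / 35 = 216/35.
e_ss = 8/K_v = 8/(216/35) = 35/27.

35/27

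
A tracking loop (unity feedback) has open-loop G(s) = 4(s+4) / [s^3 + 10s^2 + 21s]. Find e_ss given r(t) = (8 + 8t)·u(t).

10.5

The denominator has no term below 21s — 1 pole at s=0, type 1. Treating each term separately:
  • 8: tracked with zero error.
  • 8t: e_ss = 8/K_v with K_v=16/21 → 10.5.
Total e_ss = 10.5.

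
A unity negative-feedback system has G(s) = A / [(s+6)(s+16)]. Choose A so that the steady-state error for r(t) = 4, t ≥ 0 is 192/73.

G(s) has no factors of s in the denominator, so the system is type 0.
K_p = lim_{s→0} G(s) = A / (6·16) = (1/96)·A.
e_ss = 4/(1 + K_p) = 192/73 ⇒ 1 + (1/96)·A = 73/48 ⇒ A = 50.

50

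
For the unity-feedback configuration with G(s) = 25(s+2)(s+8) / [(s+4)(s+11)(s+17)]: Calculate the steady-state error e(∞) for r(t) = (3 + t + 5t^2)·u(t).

G(s) has no factors of s in the denominator, so the system is type 0. Taking each input component in turn:
  • 3: e_ss = 3/(1+K_p) with K_p=100/187 → 561/287.
  • t: a type-0 system cannot track it, e_ss → ∞.
  • 5t^2: a type-0 system cannot track it, e_ss → ∞.
The unbounded component dominates.

infinity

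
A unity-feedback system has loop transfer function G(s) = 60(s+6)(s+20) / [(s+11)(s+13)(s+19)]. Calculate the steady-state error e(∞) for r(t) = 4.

10868/9917

The open loop has no poles at the origin → type 0 system.
K_p = lim_{s→0} G(s) = 60·6·20 / (11·13·19) = 7200/2717.
e_ss = 4/(1 + K_p) = 4/(9917/2717) = 10868/9917.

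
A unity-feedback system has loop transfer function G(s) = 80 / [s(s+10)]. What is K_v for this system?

8

One free integrator in G(s): this is a type 1 system.
K_v = lim_{s→0} s·G(s) = 80 / (10) = 8.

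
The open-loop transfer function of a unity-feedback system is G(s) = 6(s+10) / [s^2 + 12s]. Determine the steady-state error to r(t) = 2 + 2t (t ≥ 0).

0.4

Lowest-order denominator term is 12s, so the open loop has 1 pole at the origin → type 1 system. By superposition:
  • 2: tracked with zero error.
  • 2t: e_ss = 2/K_v with K_v=5 → 0.4.
Total e_ss = 0.4.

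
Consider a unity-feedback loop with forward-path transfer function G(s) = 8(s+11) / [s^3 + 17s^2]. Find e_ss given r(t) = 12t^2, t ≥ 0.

51/11

Factoring s^2 from the denominator leaves a polynomial with constant term 17, so the system is type 2.
K_a = lim_{s→0} s^2·G(s) = 8·11 / 17 = 88/17.
r(t) = 12t^2 gives R(s) = 24/s^3.
e_ss = 24/K_a = 24/(88/17) = 51/11.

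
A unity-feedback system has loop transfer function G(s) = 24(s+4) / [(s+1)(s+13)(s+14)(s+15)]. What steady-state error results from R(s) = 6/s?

910/157

System type = 0 (no poles at s=0).
K_p = lim_{s→0} G(s) = 24·4 / (1·13·14·15) = 16/455.
e_ss = 6/(1 + K_p) = 6/(471/455) = 910/157.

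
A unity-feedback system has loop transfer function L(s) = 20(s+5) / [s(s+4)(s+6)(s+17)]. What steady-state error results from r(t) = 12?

0

The open loop has one pole at the origin → type 1 system.
A type-1 system has K_p = ∞, so it tracks a step input with zero steady-state error.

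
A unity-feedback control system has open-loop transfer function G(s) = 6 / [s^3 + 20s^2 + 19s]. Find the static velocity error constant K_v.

Factoring s from the denominator leaves a polynomial with constant term 19, so the system is type 1.
K_v = lim_{s→0} s·G(s) = 6 / 19 = 6/19.

6/19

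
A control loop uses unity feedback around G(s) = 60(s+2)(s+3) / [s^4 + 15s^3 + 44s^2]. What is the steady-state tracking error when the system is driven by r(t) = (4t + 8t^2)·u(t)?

88/45

Lowest-order denominator term is 44s^2, so the open loop has 2 poles at the origin → type 2 system. By superposition:
  • 4t: tracked with zero error.
  • 8t^2: e_ss = 16/K_a with K_a=90/11 → 88/45.
Total e_ss = 88/45.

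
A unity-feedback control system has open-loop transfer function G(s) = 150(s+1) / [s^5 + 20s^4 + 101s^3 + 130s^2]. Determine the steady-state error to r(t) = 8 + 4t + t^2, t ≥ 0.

26/15

Factoring s^2 from the denominator leaves a polynomial with constant term 130, so the system is type 2. Treating each term separately:
  • 8: tracked with zero error.
  • 4t: tracked with zero error.
  • t^2: e_ss = 2/K_a with K_a=15/13 → 26/15.
Total e_ss = 26/15.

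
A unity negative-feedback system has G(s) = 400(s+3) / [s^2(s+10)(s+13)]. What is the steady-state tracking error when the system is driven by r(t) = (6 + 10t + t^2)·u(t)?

Two free integrators in G(s): this is a type 2 system. Treating each term separately:
  • 6: tracked with zero error.
  • 10t: tracked with zero error.
  • t^2: e_ss = 2/K_a with K_a=120/13 → 13/60.
Total e_ss = 13/60.

13/60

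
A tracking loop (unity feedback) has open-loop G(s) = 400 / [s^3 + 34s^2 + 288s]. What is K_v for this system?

The denominator has no term below 288s — 1 pole at s=0, type 1.
K_v = lim_{s→0} s·G(s) = 400 / 288 = 25/18.

25/18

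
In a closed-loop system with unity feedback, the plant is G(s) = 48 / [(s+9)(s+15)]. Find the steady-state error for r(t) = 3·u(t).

No free integrators in G(s): this is a type 0 system.
K_p = lim_{s→0} G(s) = 48 / (9·15) = 16/45.
e_ss = 3/(1 + K_p) = 3/(61/45) = 135/61.

135/61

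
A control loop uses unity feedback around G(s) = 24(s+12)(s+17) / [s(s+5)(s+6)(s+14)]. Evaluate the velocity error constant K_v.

408/35

The open loop has one pole at the origin → type 1 system.
K_v = lim_{s→0} s·G(s) = 24·12·17 / (5·6·14) = 408/35.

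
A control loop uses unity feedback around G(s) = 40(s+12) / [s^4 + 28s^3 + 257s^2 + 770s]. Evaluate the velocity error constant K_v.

Lowest-order denominator term is 770s, so the open loop has 1 pole at the origin → type 1 system.
K_v = lim_{s→0} s·G(s) = 40·12 / 770 = 48/77.

48/77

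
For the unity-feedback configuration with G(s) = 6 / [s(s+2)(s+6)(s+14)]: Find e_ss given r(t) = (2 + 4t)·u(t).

System type = 1 (one pole at s=0). Taking each input component in turn:
  • 2: tracked with zero error.
  • 4t: e_ss = 4/K_v with K_v=1/28 → 112.
Total e_ss = 112.

112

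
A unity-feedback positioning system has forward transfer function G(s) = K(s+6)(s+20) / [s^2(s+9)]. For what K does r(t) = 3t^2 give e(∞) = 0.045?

10

Two free integrators in G(s): this is a type 2 system.
K_a = lim_{s→0} s^2·G(s) = K·6·20 / (9) = (40/3)·K.
e_ss = 6/K_a = 0.045 ⇒ K_a = 400/3 ⇒ K = (400/3)/(40/3) = 10.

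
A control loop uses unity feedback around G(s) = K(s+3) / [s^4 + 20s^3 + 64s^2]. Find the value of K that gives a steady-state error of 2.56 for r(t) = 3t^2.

50

The denominator has no term below 64s^2 — 2 poles at s=0, type 2.
K_a = lim_{s→0} s^2·G(s) = K·3 / 64 = (3/64)·K.
e_ss = 6/K_a = 2.56 ⇒ K_a = 75/32 ⇒ K = (75/32)/(3/64) = 50.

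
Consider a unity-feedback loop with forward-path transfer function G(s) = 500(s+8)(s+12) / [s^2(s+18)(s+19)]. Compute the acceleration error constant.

8000/57

The open loop has two poles at the origin → type 2 system.
K_a = lim_{s→0} s^2·G(s) = 500·8·12 / (18·19) = 8000/57.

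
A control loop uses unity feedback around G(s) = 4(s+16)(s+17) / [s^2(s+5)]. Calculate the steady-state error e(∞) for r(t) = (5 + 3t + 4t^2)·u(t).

G(s) has two factors of s in the denominator, so the system is type 2. By superposition:
  • 5: tracked with zero error.
  • 3t: tracked with zero error.
  • 4t^2: e_ss = 8/K_a with K_a=217.6 → 5/136.
Total e_ss = 5/136.

5/136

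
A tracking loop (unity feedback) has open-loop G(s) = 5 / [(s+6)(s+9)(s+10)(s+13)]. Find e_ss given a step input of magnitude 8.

No free integrators in G(s): this is a type 0 system.
K_p = lim_{s→0} G(s) = 5 / (6·9·10·13) = 1/1404.
e_ss = 8/(1 + K_p) = 8/(1405/1404) = 11232/1405.

11232/1405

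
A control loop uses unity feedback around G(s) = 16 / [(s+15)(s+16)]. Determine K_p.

1/15

System type = 0 (no poles at s=0).
K_p = lim_{s→0} G(s) = 16 / (15·16) = 1/15.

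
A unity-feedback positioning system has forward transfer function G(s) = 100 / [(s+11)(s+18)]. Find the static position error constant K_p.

50/99

The open loop has no poles at the origin → type 0 system.
K_p = lim_{s→0} G(s) = 100 / (11·18) = 50/99.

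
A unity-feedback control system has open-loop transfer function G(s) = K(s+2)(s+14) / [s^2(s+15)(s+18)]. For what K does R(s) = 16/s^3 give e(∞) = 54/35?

100

G(s) has two factors of s in the denominator, so the system is type 2.
K_a = lim_{s→0} s^2·G(s) = K·2·14 / (15·18) = (14/135)·K.
e_ss = 16/K_a = 54/35 ⇒ K_a = 280/27 ⇒ K = (280/27)/(14/135) = 100.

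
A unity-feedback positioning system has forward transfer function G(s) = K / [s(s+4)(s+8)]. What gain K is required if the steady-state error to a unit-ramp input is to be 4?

G(s) has one factor of s in the denominator, so the system is type 1.
K_v = lim_{s→0} s·G(s) = K / (4·8) = (1/32)·K.
e_ss = 1/K_v = 4 ⇒ K_v = 0.25 ⇒ K = 0.25/(1/32) = 8.

8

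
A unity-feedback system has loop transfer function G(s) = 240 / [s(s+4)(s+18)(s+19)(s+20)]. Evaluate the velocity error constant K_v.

1/114

One free integrator in G(s): this is a type 1 system.
K_v = lim_{s→0} s·G(s) = 240 / (4·18·19·20) = 1/114.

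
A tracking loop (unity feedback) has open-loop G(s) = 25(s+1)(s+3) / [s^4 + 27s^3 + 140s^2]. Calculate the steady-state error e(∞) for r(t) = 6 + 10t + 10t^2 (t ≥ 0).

112/3

Lowest-order denominator term is 140s^2, so the open loop has 2 poles at the origin → type 2 system. Taking each input component in turn:
  • 6: tracked with zero error.
  • 10t: tracked with zero error.
  • 10t^2: e_ss = 20/K_a with K_a=15/28 → 112/3.
Total e_ss = 112/3.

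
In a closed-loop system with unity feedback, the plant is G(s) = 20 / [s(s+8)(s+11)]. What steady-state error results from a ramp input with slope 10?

44

The open loop has one pole at the origin → type 1 system.
K_v = lim_{s→0} s·G(s) = 20 / (8·11) = 5/22.
e_ss = 10/K_v = 10/(5/22) = 44.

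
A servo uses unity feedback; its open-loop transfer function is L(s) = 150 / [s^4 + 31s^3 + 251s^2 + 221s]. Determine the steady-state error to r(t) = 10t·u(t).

221/15

Factoring s from the denominator leaves a polynomial with constant term 221, so the system is type 1.
K_v = lim_{s→0} s·L(s) = 150 / 221 = 150/221.
e_ss = 10/K_v = 10/(150/221) = 221/15.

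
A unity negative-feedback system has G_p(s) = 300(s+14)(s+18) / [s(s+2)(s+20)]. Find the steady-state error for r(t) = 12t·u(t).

2/315

System type = 1 (one pole at s=0).
K_v = lim_{s→0} s·G_p(s) = 300·14·18 / (2·20) = 1890.
e_ss = 12/K_v = 12/1890 = 2/315.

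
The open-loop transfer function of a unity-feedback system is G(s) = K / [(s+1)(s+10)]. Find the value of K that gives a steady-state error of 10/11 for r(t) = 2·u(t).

The open loop has no poles at the origin → type 0 system.
K_p = lim_{s→0} G(s) = K / (1·10) = 0.1·K.
e_ss = 2/(1 + K_p) = 10/11 ⇒ 1 + 0.1·K = 2.2 ⇒ K = 12.

12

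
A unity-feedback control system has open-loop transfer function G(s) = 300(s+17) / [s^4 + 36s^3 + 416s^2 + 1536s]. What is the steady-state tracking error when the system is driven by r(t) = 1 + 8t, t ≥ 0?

1024/425

The denominator has no term below 1536s — 1 pole at s=0, type 1. Taking each input component in turn:
  • 1: tracked with zero error.
  • 8t: e_ss = 8/K_v with K_v=425/128 → 1024/425.
Total e_ss = 1024/425.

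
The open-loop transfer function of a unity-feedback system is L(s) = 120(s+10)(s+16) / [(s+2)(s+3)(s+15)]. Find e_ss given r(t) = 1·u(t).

No free integrators in L(s): this is a type 0 system.
K_p = lim_{s→0} L(s) = 120·10·16 / (2·3·15) = 640/3.
e_ss = 1/(1 + K_p) = 1/(643/3) = 3/643.

3/643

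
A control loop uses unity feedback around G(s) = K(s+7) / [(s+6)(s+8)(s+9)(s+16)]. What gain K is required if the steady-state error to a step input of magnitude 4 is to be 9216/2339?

No free integrators in G(s): this is a type 0 system.
K_p = lim_{s→0} G(s) = K·7 / (6·8·9·16) = (7/6912)·K.
e_ss = 4/(1 + K_p) = 9216/2339 ⇒ 1 + (7/6912)·K = 2339/2304 ⇒ K = 15.

15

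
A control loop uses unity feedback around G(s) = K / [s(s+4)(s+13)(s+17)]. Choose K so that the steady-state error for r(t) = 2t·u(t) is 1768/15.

System type = 1 (one pole at s=0).
K_v = lim_{s→0} s·G(s) = K / (4·13·17) = (1/884)·K.
e_ss = 2/K_v = 1768/15 ⇒ K_v = 15/884 ⇒ K = (15/884)/(1/884) = 15.

15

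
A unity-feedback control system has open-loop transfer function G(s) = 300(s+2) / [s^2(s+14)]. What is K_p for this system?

infinity

K_p = lim_{s→0} G(s); with 2 poles at the origin the limit diverges, so K_p = ∞.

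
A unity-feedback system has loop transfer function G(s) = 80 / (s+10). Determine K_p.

No free integrators in G(s): this is a type 0 system.
K_p = lim_{s→0} G(s) = 80 / (10) = 8.

8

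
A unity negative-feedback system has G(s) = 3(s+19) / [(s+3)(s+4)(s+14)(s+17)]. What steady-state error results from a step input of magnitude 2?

No free integrators in G(s): this is a type 0 system.
K_p = lim_{s→0} G(s) = 3·19 / (3·4·14·17) = 19/952.
e_ss = 2/(1 + K_p) = 2/(971/952) = 1904/971.

1904/971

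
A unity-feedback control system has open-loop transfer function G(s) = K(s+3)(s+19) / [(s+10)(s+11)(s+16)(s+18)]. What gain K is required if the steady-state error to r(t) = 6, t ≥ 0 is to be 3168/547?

The open loop has no poles at the origin → type 0 system.
K_p = lim_{s→0} G(s) = K·3·19 / (10·11·16·18) = (19/10560)·K.
e_ss = 6/(1 + K_p) = 3168/547 ⇒ 1 + (19/10560)·K = 547/528 ⇒ K = 20.

20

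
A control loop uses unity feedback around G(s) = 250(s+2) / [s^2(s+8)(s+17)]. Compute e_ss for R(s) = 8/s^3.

System type = 2 (two poles at s=0).
K_a = lim_{s→0} s^2·G(s) = 250·2 / (8·17) = 125/34.
r(t) = 4t^2 gives R(s) = 8/s^3.
e_ss = 8/K_a = 8/(125/34) = 2.176.

2.176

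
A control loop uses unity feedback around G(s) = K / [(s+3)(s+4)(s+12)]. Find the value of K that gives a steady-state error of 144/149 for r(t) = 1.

System type = 0 (no poles at s=0).
K_p = lim_{s→0} G(s) = K / (3·4·12) = (1/144)·K.
e_ss = 1/(1 + K_p) = 144/149 ⇒ 1 + (1/144)·K = 149/144 ⇒ K = 5.

5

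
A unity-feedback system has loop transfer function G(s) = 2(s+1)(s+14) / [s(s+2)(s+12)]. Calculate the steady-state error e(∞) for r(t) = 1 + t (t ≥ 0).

One free integrator in G(s): this is a type 1 system. By superposition:
  • 1: tracked with zero error.
  • t: e_ss = 1/K_v with K_v=7/6 → 6/7.
Total e_ss = 6/7.

6/7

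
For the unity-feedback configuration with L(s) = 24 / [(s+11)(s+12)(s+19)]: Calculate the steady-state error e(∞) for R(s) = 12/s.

2508/211

L(s) has no factors of s in the denominator, so the system is type 0.
K_p = lim_{s→0} L(s) = 24 / (11·12·19) = 2/209.
e_ss = 12/(1 + K_p) = 12/(211/209) = 2508/211.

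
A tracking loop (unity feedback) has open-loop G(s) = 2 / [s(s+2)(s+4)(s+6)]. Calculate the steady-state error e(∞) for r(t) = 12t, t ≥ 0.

System type = 1 (one pole at s=0).
K_v = lim_{s→0} s·G(s) = 2 / (2·4·6) = 1/24.
e_ss = 12/K_v = 12/(1/24) = 288.

288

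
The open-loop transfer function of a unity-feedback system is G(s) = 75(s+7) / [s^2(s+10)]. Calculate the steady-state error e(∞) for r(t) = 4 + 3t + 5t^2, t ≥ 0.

System type = 2 (two poles at s=0). By superposition:
  • 4: tracked with zero error.
  • 3t: tracked with zero error.
  • 5t^2: e_ss = 10/K_a with K_a=52.5 → 4/21.
Total e_ss = 4/21.

4/21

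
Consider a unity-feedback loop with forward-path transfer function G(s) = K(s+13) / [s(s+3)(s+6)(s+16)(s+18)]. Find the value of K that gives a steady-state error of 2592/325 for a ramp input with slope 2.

G(s) has one factor of s in the denominator, so the system is type 1.
K_v = lim_{s→0} s·G(s) = K·13 / (3·6·16·18) = (13/5184)·K.
e_ss = 2/K_v = 2592/325 ⇒ K_v = 325/1296 ⇒ K = (325/1296)/(13/5184) = 100.

100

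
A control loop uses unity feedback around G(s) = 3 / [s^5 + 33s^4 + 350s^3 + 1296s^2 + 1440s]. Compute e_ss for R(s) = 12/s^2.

5760

Factoring s from the denominator leaves a polynomial with constant term 1440, so the system is type 1.
K_v = lim_{s→0} s·G(s) = 3 / 1440 = 1/480.
e_ss = 12/K_v = 12/(1/480) = 5760.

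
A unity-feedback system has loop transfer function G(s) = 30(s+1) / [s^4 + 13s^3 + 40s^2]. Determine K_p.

infinity

K_p = lim_{s→0} G(s); with 2 poles at the origin the limit diverges, so K_p = ∞.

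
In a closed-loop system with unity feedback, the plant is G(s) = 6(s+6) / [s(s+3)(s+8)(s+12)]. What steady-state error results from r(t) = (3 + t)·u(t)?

G(s) has one factor of s in the denominator, so the system is type 1. Taking each input component in turn:
  • 3: tracked with zero error.
  • t: e_ss = 1/K_v with K_v=0.125 → 8.
Total e_ss = 8.

8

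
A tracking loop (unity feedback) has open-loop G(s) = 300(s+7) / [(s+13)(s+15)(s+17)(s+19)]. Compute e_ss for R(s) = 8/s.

System type = 0 (no poles at s=0).
K_p = lim_{s→0} G(s) = 300·7 / (13·15·17·19) = 140/4199.
e_ss = 8/(1 + K_p) = 8/(4339/4199) = 33592/4339.

33592/4339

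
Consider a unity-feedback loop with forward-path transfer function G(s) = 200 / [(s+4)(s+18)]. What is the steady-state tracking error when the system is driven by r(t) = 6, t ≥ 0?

27/17

G(s) has no factors of s in the denominator, so the system is type 0.
K_p = lim_{s→0} G(s) = 200 / (4·18) = 25/9.
e_ss = 6/(1 + K_p) = 6/(34/9) = 27/17.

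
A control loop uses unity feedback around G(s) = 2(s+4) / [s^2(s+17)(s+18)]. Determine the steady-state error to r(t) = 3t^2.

System type = 2 (two poles at s=0).
K_a = lim_{s→0} s^2·G(s) = 2·4 / (17·18) = 4/153.
r(t) = 3t^2 gives R(s) = 6/s^3.
e_ss = 6/K_a = 6/(4/153) = 229.5.

229.5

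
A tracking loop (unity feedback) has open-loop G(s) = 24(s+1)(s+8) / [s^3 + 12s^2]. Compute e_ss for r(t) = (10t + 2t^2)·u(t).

The denominator has no term below 12s^2 — 2 poles at s=0, type 2. Treating each term separately:
  • 10t: tracked with zero error.
  • 2t^2: e_ss = 4/K_a with K_a=16 → 0.25.
Total e_ss = 0.25.

0.25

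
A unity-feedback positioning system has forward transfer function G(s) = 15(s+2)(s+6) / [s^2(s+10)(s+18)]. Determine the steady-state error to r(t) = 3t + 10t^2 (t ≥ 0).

20

G(s) has two factors of s in the denominator, so the system is type 2. Taking each input component in turn:
  • 3t: tracked with zero error.
  • 10t^2: e_ss = 20/K_a with K_a=1 → 20.
Total e_ss = 20.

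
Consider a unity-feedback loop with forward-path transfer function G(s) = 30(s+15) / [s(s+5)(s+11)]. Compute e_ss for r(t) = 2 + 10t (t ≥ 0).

11/9

The open loop has one pole at the origin → type 1 system. By superposition:
  • 2: tracked with zero error.
  • 10t: e_ss = 10/K_v with K_v=90/11 → 11/9.
Total e_ss = 11/9.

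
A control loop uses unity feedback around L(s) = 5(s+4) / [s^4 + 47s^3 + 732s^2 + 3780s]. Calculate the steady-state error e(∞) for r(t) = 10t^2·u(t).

infinity

Lowest-order denominator term is 3780s, so the open loop has 1 pole at the origin → type 1 system.
K_a = lim_{s→0} s^2·L(s) = 0; the steady-state error to this parabolic input grows without bound.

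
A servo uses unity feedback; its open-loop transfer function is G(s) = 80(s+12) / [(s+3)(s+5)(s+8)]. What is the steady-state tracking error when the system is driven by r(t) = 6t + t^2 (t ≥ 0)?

infinity

G(s) has no factors of s in the denominator, so the system is type 0. By superposition:
  • 6t: a type-0 system cannot track it, e_ss → ∞.
  • t^2: a type-0 system cannot track it, e_ss → ∞.
The unbounded component dominates.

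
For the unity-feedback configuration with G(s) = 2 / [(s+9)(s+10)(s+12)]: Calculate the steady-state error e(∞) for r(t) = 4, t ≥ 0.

2160/541

No free integrators in G(s): this is a type 0 system.
K_p = lim_{s→0} G(s) = 2 / (9·10·12) = 1/540.
e_ss = 4/(1 + K_p) = 4/(541/540) = 2160/541.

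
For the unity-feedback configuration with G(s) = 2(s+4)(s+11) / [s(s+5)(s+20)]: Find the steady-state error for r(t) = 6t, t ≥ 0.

The open loop has one pole at the origin → type 1 system.
K_v = lim_{s→0} s·G(s) = 2·4·11 / (5·20) = 0.88.
e_ss = 6/K_v = 6/0.88 = 75/11.

75/11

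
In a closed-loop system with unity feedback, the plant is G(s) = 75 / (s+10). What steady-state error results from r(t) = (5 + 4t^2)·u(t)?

G(s) has no factors of s in the denominator, so the system is type 0. Taking each input component in turn:
  • 5: e_ss = 5/(1+K_p) with K_p=7.5 → 10/17.
  • 4t^2: a type-0 system cannot track it, e_ss → ∞.
The unbounded component dominates.

infinity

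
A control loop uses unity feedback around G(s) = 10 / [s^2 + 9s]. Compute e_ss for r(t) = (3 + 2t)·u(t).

Lowest-order denominator term is 9s, so the open loop has 1 pole at the origin → type 1 system. Treating each term separately:
  • 3: tracked with zero error.
  • 2t: e_ss = 2/K_v with K_v=10/9 → 1.8.
Total e_ss = 1.8.

1.8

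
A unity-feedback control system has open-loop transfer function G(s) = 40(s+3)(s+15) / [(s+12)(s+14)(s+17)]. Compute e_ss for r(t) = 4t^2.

infinity

System type = 0 (no poles at s=0).
For a type-0 system K_a = 0, so e_ss to a parabolic input is unbounded.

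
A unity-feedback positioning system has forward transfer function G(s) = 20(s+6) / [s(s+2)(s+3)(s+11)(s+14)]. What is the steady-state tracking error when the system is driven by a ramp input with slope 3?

23.1

One free integrator in G(s): this is a type 1 system.
K_v = lim_{s→0} s·G(s) = 20·6 / (2·3·11·14) = 10/77.
e_ss = 3/K_v = 3/(10/77) = 23.1.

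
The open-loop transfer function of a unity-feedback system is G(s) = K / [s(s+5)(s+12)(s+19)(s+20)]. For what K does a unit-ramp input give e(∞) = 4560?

One free integrator in G(s): this is a type 1 system.
K_v = lim_{s→0} s·G(s) = K / (5·12·19·20) = (1/22800)·K.
e_ss = 1/K_v = 4560 ⇒ K_v = 1/4560 ⇒ K = (1/4560)/(1/22800) = 5.

5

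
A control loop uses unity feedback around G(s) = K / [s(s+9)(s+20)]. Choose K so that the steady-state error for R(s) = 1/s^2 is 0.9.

System type = 1 (one pole at s=0).
K_v = lim_{s→0} s·G(s) = K / (9·20) = (1/180)·K.
e_ss = 1/K_v = 0.9 ⇒ K_v = 10/9 ⇒ K = (10/9)/(1/180) = 200.

200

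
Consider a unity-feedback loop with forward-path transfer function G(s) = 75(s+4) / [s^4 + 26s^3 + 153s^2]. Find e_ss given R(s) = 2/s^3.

1.02

Lowest-order denominator term is 153s^2, so the open loop has 2 poles at the origin → type 2 system.
K_a = lim_{s→0} s^2·G(s) = 75·4 / 153 = 100/51.
r(t) = t^2 gives R(s) = 2/s^3.
e_ss = 2/K_a = 2/(100/51) = 1.02.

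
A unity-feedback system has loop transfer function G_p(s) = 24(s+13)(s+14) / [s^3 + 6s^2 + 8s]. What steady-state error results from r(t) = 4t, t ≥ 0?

2/273

Lowest-order denominator term is 8s, so the open loop has 1 pole at the origin → type 1 system.
K_v = lim_{s→0} s·G_p(s) = 24·13·14 / 8 = 546.
e_ss = 4/K_v = 4/546 = 2/273.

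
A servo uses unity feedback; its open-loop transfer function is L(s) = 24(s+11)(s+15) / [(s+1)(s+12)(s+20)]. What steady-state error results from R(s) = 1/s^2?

infinity

No free integrators in L(s): this is a type 0 system.
K_v = lim_{s→0} s·L(s) = 0; the steady-state error to this ramp input grows without bound.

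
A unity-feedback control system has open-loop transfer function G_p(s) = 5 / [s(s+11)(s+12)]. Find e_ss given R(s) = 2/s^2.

52.8

System type = 1 (one pole at s=0).
K_v = lim_{s→0} s·G_p(s) = 5 / (11·12) = 5/132.
e_ss = 2/K_v = 2/(5/132) = 52.8.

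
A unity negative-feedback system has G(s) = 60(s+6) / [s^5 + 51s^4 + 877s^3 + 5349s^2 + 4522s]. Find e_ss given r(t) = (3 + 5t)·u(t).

The denominator has no term below 4522s — 1 pole at s=0, type 1. By superposition:
  • 3: tracked with zero error.
  • 5t: e_ss = 5/K_v with K_v=180/2261 → 2261/36.
Total e_ss = 2261/36.

2261/36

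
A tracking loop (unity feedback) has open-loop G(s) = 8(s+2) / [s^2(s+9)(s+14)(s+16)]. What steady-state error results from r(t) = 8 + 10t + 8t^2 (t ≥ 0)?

G(s) has two factors of s in the denominator, so the system is type 2. By superposition:
  • 8: tracked with zero error.
  • 10t: tracked with zero error.
  • 8t^2: e_ss = 16/K_a with K_a=1/126 → 2016.
Total e_ss = 2016.

2016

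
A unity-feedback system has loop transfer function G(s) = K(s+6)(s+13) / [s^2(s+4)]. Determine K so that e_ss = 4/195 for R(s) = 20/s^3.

The open loop has two poles at the origin → type 2 system.
K_a = lim_{s→0} s^2·G(s) = K·6·13 / (4) = 19.5·K.
e_ss = 20/K_a = 4/195 ⇒ K_a = 975 ⇒ K = 975/19.5 = 50.

50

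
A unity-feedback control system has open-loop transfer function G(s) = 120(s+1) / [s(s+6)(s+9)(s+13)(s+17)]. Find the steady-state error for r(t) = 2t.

198.9

G(s) has one factor of s in the denominator, so the system is type 1.
K_v = lim_{s→0} s·G(s) = 120·1 / (6·9·13·17) = 20/1989.
e_ss = 2/K_v = 2/(20/1989) = 198.9.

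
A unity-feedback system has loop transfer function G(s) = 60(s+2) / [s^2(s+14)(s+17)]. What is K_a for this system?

60/119

Two free integrators in G(s): this is a type 2 system.
K_a = lim_{s→0} s^2·G(s) = 60·2 / (14·17) = 60/119.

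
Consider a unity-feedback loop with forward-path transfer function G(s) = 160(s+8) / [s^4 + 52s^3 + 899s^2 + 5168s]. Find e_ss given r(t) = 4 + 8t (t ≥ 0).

The denominator has no term below 5168s — 1 pole at s=0, type 1. Treating each term separately:
  • 4: tracked with zero error.
  • 8t: e_ss = 8/K_v with K_v=80/323 → 32.3.
Total e_ss = 32.3.

32.3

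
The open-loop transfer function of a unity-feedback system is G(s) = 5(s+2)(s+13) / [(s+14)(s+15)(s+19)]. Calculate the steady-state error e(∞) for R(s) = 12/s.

The open loop has no poles at the origin → type 0 system.
K_p = lim_{s→0} G(s) = 5·2·13 / (14·15·19) = 13/399.
e_ss = 12/(1 + K_p) = 12/(412/399) = 1197/103.

1197/103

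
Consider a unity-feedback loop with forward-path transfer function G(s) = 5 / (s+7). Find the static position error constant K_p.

No free integrators in G(s): this is a type 0 system.
K_p = lim_{s→0} G(s) = 5 / (7) = 5/7.

5/7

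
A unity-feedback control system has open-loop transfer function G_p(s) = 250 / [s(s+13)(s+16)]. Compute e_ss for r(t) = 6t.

System type = 1 (one pole at s=0).
K_v = lim_{s→0} s·G_p(s) = 250 / (13·16) = 125/104.
e_ss = 6/K_v = 6/(125/104) = 4.992.

4.992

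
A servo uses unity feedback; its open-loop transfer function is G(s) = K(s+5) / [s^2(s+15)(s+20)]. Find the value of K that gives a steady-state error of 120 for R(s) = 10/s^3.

5

The open loop has two poles at the origin → type 2 system.
K_a = lim_{s→0} s^2·G(s) = K·5 / (15·20) = (1/60)·K.
e_ss = 10/K_a = 120 ⇒ K_a = 1/12 ⇒ K = (1/12)/(1/60) = 5.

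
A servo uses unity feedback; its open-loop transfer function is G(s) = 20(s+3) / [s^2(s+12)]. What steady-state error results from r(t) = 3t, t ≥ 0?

0

Two free integrators in G(s): this is a type 2 system.
K_v = ∞ for a type-2 system; e_ss to a ramp is zero.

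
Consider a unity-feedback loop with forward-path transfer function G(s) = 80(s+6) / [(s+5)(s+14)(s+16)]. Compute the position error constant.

G(s) has no factors of s in the denominator, so the system is type 0.
K_p = lim_{s→0} G(s) = 80·6 / (5·14·16) = 3/7.

3/7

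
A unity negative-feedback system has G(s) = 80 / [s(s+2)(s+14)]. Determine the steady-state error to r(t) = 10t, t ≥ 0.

The open loop has one pole at the origin → type 1 system.
K_v = lim_{s→0} s·G(s) = 80 / (2·14) = 20/7.
e_ss = 10/K_v = 10/(20/7) = 3.5.

3.5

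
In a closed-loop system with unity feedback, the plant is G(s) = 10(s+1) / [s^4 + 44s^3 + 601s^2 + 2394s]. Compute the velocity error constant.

5/1197

Lowest-order denominator term is 2394s, so the open loop has 1 pole at the origin → type 1 system.
K_v = lim_{s→0} s·G(s) = 10·1 / 2394 = 5/1197.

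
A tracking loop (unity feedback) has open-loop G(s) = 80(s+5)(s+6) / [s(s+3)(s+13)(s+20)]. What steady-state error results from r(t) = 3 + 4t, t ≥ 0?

1.3

The open loop has one pole at the origin → type 1 system. By superposition:
  • 3: tracked with zero error.
  • 4t: e_ss = 4/K_v with K_v=40/13 → 1.3.
Total e_ss = 1.3.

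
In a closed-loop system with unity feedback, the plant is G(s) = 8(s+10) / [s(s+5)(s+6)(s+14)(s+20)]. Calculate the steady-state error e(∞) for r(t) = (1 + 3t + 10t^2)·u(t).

infinity

System type = 1 (one pole at s=0). Treating each term separately:
  • 1: tracked with zero error.
  • 3t: e_ss = 3/K_v with K_v=1/105 → 315.
  • 10t^2: a type-1 system cannot track it, e_ss → ∞.
The unbounded component dominates.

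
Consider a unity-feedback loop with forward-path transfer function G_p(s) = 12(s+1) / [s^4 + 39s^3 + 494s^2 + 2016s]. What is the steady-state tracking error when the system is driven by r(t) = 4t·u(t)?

672

The denominator has no term below 2016s — 1 pole at s=0, type 1.
K_v = lim_{s→0} s·G_p(s) = 12·1 / 2016 = 1/168.
e_ss = 4/K_v = 4/(1/168) = 672.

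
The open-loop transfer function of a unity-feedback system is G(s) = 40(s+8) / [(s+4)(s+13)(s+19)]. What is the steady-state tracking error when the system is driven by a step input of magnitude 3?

247/109

System type = 0 (no poles at s=0).
K_p = lim_{s→0} G(s) = 40·8 / (4·13·19) = 80/247.
e_ss = 3/(1 + K_p) = 3/(327/247) = 247/109.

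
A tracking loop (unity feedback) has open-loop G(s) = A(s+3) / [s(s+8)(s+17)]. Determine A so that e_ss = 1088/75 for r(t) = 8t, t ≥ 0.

25

The open loop has one pole at the origin → type 1 system.
K_v = lim_{s→0} s·G(s) = A·3 / (8·17) = (3/136)·A.
e_ss = 8/K_v = 1088/75 ⇒ K_v = 75/136 ⇒ A = (75/136)/(3/136) = 25.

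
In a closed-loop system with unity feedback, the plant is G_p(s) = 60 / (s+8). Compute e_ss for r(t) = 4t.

infinity

No free integrators in G_p(s): this is a type 0 system.
For a type-0 system K_v = 0, so e_ss to a ramp input is unbounded.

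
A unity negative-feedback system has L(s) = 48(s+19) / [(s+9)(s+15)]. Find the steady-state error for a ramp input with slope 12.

L(s) has no factors of s in the denominator, so the system is type 0.
For a type-0 system K_v = 0, so e_ss to a ramp input is unbounded.

infinity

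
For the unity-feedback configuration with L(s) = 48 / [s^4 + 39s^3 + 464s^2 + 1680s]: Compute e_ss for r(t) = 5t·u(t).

175

Factoring s from the denominator leaves a polynomial with constant term 1680, so the system is type 1.
K_v = lim_{s→0} s·L(s) = 48 / 1680 = 1/35.
e_ss = 5/K_v = 5/(1/35) = 175.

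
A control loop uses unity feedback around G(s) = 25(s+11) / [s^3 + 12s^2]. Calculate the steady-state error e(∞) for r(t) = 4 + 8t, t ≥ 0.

Factoring s^2 from the denominator leaves a polynomial with constant term 12, so the system is type 2. Taking each input component in turn:
  • 4: tracked with zero error.
  • 8t: tracked with zero error.
Total e_ss = 0.

0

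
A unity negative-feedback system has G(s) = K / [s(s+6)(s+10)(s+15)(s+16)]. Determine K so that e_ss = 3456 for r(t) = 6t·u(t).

One free integrator in G(s): this is a type 1 system.
K_v = lim_{s→0} s·G(s) = K / (6·10·15·16) = (1/14400)·K.
e_ss = 6/K_v = 3456 ⇒ K_v = 1/576 ⇒ K = (1/576)/(1/14400) = 25.

25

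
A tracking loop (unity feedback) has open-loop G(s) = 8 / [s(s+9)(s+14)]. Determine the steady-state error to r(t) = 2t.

31.5

One free integrator in G(s): this is a type 1 system.
K_v = lim_{s→0} s·G(s) = 8 / (9·14) = 4/63.
e_ss = 2/K_v = 2/(4/63) = 31.5.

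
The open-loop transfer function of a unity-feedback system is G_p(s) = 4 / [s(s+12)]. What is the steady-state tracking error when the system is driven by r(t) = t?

G_p(s) has one factor of s in the denominator, so the system is type 1.
K_v = lim_{s→0} s·G_p(s) = 4 / (12) = 1/3.
e_ss = 1/K_v = 1/(1/3) = 3.

3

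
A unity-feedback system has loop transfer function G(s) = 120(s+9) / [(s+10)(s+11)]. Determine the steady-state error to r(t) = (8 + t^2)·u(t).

The open loop has no poles at the origin → type 0 system. By superposition:
  • 8: e_ss = 8/(1+K_p) with K_p=108/11 → 88/119.
  • t^2: a type-0 system cannot track it, e_ss → ∞.
The unbounded component dominates.

infinity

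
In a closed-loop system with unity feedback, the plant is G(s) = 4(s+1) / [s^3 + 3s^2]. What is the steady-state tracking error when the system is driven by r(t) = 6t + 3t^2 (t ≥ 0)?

4.5

The denominator has no term below 3s^2 — 2 poles at s=0, type 2. By superposition:
  • 6t: tracked with zero error.
  • 3t^2: e_ss = 6/K_a with K_a=4/3 → 4.5.
Total e_ss = 4.5.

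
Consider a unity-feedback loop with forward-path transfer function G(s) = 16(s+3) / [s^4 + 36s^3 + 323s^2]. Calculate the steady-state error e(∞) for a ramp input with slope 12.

Lowest-order denominator term is 323s^2, so the open loop has 2 poles at the origin → type 2 system.
A type-2 system has K_v = ∞, so it tracks a ramp input with zero steady-state error.

0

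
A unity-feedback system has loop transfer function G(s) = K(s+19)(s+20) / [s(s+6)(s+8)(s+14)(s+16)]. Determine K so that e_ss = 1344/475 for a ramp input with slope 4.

One free integrator in G(s): this is a type 1 system.
K_v = lim_{s→0} s·G(s) = K·19·20 / (6·8·14·16) = (95/2688)·K.
e_ss = 4/K_v = 1344/475 ⇒ K_v = 475/336 ⇒ K = (475/336)/(95/2688) = 40.

40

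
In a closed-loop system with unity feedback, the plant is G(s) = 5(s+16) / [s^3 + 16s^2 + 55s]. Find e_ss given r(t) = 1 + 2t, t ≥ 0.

The denominator has no term below 55s — 1 pole at s=0, type 1. By superposition:
  • 1: tracked with zero error.
  • 2t: e_ss = 2/K_v with K_v=16/11 → 1.375.
Total e_ss = 1.375.

1.375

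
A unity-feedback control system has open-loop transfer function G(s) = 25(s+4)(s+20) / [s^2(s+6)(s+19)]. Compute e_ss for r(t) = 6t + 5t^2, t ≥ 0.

The open loop has two poles at the origin → type 2 system. Treating each term separately:
  • 6t: tracked with zero error.
  • 5t^2: e_ss = 10/K_a with K_a=1000/57 → 0.57.
Total e_ss = 0.57.

0.57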